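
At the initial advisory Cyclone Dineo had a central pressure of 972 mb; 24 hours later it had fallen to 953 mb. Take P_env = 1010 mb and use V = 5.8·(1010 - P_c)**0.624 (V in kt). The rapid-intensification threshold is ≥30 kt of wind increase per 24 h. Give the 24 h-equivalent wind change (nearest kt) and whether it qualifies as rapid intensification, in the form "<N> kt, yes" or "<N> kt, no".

V₁: ΔP = 38, V ≈ 5.8 × 38^0.624 ≈ 56.13 kt.
V₂: ΔP = 57, V ≈ 5.8 × 57^0.624 ≈ 72.29 kt.
ΔV over 24 h = 16.16 kt → 24 h equivalent = 16.16 × 24/24 ≈ 16.16 kt.
16 kt < 30 kt ⇒ not rapid intensification.

16 kt, no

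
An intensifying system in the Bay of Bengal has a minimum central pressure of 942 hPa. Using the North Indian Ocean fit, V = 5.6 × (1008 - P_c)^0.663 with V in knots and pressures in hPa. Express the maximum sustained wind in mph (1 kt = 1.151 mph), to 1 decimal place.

103.7 mph

ΔP = 1008 − 942 = 66 hPa.
V ≈ 5.6 × 66^0.663 = 5.6 × 16.083 ≈ 90.063 kt.
90.063 × 1.151 ≈ 103.66 mph → 103.7 mph.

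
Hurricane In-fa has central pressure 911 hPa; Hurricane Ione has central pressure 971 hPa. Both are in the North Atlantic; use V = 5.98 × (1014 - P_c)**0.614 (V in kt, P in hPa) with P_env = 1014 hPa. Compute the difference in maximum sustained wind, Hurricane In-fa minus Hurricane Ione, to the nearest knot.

43 kt

Hurricane In-fa: ΔP = 103; V ≈ 5.98 × 103^0.614 ≈ 102.94 kt.
Hurricane Ione: ΔP = 43; V ≈ 5.98 × 43^0.614 ≈ 60.21 kt.
Difference ≈ 102.94 − 60.21 = 42.73 → 43 kt.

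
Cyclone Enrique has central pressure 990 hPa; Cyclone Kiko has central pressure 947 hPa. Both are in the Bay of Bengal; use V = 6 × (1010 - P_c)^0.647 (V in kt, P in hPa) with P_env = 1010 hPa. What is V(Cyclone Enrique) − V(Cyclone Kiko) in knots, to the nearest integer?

-46 kt

Cyclone Enrique: ΔP = 20; V ≈ 6 × 20^0.647 ≈ 41.68 kt.
Cyclone Kiko: ΔP = 63; V ≈ 6 × 63^0.647 ≈ 87.56 kt.
Difference ≈ 41.68 − 87.56 = -45.88 → -46 kt.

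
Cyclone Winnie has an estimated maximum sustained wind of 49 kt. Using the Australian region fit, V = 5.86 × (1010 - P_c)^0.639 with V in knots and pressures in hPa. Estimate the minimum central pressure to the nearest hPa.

ΔP = (V / 5.86)^(1/0.639) = (49/5.86)^1.565.
49/5.86 = 8.362; 8.362^1.565 ≈ 27.76 hPa.
P_c = 1010 − 27.76 = 982.24 ≈ 982 hPa.

982 hPa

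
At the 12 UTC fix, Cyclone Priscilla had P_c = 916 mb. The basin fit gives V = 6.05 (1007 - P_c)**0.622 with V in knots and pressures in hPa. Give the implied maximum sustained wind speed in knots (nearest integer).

100 kt

ΔP = 1007 − 916 = 91 mb.
91^0.622 ≈ 16.540.
V ≈ 6.05 × 16.540 ≈ 100.1 kt.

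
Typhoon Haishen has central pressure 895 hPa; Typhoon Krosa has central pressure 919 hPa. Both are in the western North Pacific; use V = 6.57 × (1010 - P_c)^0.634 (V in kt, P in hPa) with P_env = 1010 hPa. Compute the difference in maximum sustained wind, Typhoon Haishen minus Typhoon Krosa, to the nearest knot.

Typhoon Haishen: ΔP = 115; V ≈ 6.57 × 115^0.634 ≈ 133.06 kt.
Typhoon Krosa: ΔP = 91; V ≈ 6.57 × 91^0.634 ≈ 114.71 kt.
Difference ≈ 133.06 − 114.71 = 18.35 → 18 kt.

18 kt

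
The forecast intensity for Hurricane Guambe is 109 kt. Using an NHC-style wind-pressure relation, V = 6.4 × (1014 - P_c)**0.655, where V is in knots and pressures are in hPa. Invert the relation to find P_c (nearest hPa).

938 hPa

ΔP = (V / 6.4)^(1/0.655) = (109/6.4)^1.527.
109/6.4 = 17.031; 17.031^1.527 ≈ 75.82 hPa.
P_c = 1014 − 75.82 = 938.18 ≈ 938 hPa.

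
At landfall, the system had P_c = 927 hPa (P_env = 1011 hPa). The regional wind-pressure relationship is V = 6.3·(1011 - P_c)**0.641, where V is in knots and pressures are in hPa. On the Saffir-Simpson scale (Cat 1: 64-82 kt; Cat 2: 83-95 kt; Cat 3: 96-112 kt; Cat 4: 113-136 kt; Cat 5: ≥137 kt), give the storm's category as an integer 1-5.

3

ΔP = 1011 − 927 = 84 hPa.
V ≈ 6.3 × 84^0.641 = 6.3 × 17.12 ≈ 108 kt.
108 kt falls in the Category 3 band.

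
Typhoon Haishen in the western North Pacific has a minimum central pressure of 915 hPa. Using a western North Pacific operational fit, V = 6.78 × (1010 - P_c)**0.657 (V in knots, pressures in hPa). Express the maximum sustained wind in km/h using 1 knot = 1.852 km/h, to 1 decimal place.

250.2 km/h

ΔP = 1010 − 915 = 95 hPa.
V ≈ 6.78 × 95^0.657 = 6.78 × 19.923 ≈ 135.081 kt.
135.081 × 1.852 ≈ 250.17 km/h → 250.2 km/h.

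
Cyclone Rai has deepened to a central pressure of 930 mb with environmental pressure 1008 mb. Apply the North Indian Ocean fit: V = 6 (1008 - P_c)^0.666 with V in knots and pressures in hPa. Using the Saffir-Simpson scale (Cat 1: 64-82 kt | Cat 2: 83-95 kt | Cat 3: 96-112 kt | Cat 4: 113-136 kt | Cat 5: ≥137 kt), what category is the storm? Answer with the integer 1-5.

3

ΔP = 1008 − 930 = 78 mb.
V ≈ 6 × 78^0.666 = 6 × 18.20 ≈ 109 kt.
109 kt falls in the Category 3 band.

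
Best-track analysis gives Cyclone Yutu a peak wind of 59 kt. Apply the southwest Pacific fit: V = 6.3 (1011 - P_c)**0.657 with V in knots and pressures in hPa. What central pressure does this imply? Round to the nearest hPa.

ΔP = (V / 6.3)^(1/0.657) = (59/6.3)^1.522.
59/6.3 = 9.365; 9.365^1.522 ≈ 30.11 hPa.
P_c = 1011 − 30.11 = 980.89 ≈ 981 hPa.

981 hPa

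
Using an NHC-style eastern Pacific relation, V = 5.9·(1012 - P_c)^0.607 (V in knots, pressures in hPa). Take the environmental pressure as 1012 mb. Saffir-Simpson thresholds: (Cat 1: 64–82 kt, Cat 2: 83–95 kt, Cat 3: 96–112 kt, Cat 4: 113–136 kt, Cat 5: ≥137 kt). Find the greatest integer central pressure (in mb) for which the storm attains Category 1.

961 mb

Category 1 begins at V = 64 kt.
Required ΔP = (64/5.9)^(1/0.607) = 10.847^1.647 ≈ 50.77 mb.
P_c ≤ 1012 − 50.77 = 961.23, so the highest integer P_c is 961 mb.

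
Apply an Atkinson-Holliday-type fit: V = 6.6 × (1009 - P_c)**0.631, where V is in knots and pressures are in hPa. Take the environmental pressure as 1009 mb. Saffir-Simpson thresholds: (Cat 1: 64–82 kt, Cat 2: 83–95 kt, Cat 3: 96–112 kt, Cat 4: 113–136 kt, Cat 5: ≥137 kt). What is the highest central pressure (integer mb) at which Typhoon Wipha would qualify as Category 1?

972 mb

Category 1 begins at V = 64 kt.
Required ΔP = (64/6.6)^(1/0.631) = 9.697^1.585 ≈ 36.61 mb.
P_c ≤ 1009 − 36.61 = 972.39, so the highest integer P_c is 972 mb.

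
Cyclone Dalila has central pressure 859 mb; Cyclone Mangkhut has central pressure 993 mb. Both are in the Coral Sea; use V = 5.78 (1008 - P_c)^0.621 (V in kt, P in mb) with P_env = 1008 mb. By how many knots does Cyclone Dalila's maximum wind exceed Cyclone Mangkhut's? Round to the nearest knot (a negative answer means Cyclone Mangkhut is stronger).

Cyclone Dalila: ΔP = 149; V ≈ 5.78 × 149^0.621 ≈ 129.26 kt.
Cyclone Mangkhut: ΔP = 15; V ≈ 5.78 × 15^0.621 ≈ 31.07 kt.
Difference ≈ 129.26 − 31.07 = 98.19 → 98 kt.

98 kt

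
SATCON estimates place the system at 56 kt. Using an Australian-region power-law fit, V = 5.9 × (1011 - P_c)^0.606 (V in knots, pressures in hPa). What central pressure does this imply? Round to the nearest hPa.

970 hPa

ΔP = (V / 5.9)^(1/0.606) = (56/5.9)^1.650.
56/5.9 = 9.492; 9.492^1.650 ≈ 41.00 hPa.
P_c = 1011 − 41.00 = 970.00 ≈ 970 hPa.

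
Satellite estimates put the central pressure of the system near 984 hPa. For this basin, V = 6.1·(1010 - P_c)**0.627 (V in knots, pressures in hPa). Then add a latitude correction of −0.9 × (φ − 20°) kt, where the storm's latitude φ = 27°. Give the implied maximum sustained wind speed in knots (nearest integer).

ΔP = 1010 − 984 = 26 hPa.
26^0.627 ≈ 7.712.
V ≈ 6.1 × 7.712 ≈ 47.0 kt.
Latitude correction: −0.9 × (27 − 20) = -6.3 kt.
Corrected V ≈ 40.7 kt → 41 kt.

41 kt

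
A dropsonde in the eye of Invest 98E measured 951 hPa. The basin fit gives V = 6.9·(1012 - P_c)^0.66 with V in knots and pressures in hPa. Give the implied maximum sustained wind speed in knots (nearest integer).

104 kt

ΔP = 1012 − 951 = 61 hPa.
61^0.66 ≈ 15.077.
V ≈ 6.9 × 15.077 ≈ 104.0 kt.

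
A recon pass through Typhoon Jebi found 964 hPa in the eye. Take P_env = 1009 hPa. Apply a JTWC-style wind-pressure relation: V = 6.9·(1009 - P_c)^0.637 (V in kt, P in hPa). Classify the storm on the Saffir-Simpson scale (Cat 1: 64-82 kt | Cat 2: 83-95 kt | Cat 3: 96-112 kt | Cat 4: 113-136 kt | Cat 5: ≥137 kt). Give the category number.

1

ΔP = 1009 − 964 = 45 hPa.
V ≈ 6.9 × 45^0.637 = 6.9 × 11.30 ≈ 78 kt.
78 kt falls in the Category 1 band.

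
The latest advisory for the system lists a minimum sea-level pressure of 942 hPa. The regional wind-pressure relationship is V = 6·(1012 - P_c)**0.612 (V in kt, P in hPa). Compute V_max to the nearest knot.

81 kt

ΔP = 1012 − 942 = 70 hPa.
70^0.612 ≈ 13.465.
V ≈ 6 × 13.465 ≈ 80.8 kt.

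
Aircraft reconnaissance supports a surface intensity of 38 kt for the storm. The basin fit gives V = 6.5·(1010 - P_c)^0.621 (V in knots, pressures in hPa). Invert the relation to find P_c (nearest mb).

ΔP = (V / 6.5)^(1/0.621) = (38/6.5)^1.610.
38/6.5 = 5.846; 5.846^1.610 ≈ 17.17 mb.
P_c = 1010 − 17.17 = 992.83 ≈ 993 mb.

993 mb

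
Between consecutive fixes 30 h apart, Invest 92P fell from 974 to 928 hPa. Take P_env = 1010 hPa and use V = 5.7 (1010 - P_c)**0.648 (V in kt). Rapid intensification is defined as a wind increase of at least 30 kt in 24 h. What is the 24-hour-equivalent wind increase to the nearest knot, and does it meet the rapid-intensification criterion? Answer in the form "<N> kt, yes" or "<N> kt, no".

33 kt, yes

V₁: ΔP = 36, V ≈ 5.7 × 36^0.648 ≈ 58.12 kt.
V₂: ΔP = 82, V ≈ 5.7 × 82^0.648 ≈ 99.09 kt.
ΔV over 30 h = 40.97 kt → 24 h equivalent = 40.97 × 24/30 ≈ 32.78 kt.
33 kt ≥ 30 kt ⇒ rapid intensification.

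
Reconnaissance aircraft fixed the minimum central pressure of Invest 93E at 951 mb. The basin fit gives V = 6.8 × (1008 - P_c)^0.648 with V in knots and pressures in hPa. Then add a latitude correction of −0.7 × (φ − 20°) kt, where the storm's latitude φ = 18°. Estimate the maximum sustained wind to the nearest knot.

ΔP = 1008 − 951 = 57 mb.
57^0.648 ≈ 13.734.
V ≈ 6.8 × 13.734 ≈ 93.4 kt.
Latitude correction: −0.7 × (18 − 20) = 1.4 kt.
Corrected V ≈ 94.8 kt → 95 kt.

95 kt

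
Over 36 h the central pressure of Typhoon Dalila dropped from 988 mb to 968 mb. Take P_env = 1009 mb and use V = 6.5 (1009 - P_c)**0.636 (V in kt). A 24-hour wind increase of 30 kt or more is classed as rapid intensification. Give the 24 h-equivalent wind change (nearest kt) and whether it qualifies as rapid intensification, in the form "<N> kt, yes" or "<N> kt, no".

16 kt, no

V₁: ΔP = 21, V ≈ 6.5 × 21^0.636 ≈ 45.07 kt.
V₂: ΔP = 41, V ≈ 6.5 × 41^0.636 ≈ 68.97 kt.
ΔV over 36 h = 23.90 kt → 24 h equivalent = 23.90 × 24/36 ≈ 15.93 kt.
16 kt < 30 kt ⇒ not rapid intensification.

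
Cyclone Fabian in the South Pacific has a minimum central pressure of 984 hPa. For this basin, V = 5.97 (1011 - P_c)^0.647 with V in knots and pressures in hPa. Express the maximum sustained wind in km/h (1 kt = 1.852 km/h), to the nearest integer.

93 km/h

ΔP = 1011 − 984 = 27 hPa.
V ≈ 5.97 × 27^0.647 = 5.97 × 8.435 ≈ 50.358 kt.
50.358 × 1.852 ≈ 93.26 km/h → 93 km/h.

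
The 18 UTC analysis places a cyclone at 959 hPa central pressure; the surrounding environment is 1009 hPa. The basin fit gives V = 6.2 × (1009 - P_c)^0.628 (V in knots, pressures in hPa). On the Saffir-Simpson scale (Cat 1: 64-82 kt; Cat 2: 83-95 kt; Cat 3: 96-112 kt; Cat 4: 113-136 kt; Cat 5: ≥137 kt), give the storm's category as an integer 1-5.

ΔP = 1009 − 959 = 50 hPa.
V ≈ 6.2 × 50^0.628 = 6.2 × 11.67 ≈ 72 kt.
72 kt falls in the Category 1 band.

1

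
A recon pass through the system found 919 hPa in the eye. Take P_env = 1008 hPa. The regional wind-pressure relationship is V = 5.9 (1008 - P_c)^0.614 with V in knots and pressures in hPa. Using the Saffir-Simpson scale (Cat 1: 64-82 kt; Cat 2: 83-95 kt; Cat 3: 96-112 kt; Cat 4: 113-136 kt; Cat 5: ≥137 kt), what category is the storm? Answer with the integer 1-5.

2

ΔP = 1008 − 919 = 89 hPa.
V ≈ 5.9 × 89^0.614 = 5.9 × 15.74 ≈ 93 kt.
93 kt falls in the Category 2 band.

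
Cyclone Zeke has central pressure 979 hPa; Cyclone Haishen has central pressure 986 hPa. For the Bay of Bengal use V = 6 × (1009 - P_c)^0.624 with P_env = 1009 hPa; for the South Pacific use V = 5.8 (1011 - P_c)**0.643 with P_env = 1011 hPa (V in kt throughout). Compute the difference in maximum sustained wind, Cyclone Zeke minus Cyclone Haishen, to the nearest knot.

Cyclone Zeke: ΔP = 30; V ≈ 6 × 30^0.624 ≈ 50.10 kt.
Cyclone Haishen: ΔP = 25; V ≈ 5.8 × 25^0.643 ≈ 45.95 kt.
Difference ≈ 50.10 − 45.95 = 4.15 → 4 kt.

4 kt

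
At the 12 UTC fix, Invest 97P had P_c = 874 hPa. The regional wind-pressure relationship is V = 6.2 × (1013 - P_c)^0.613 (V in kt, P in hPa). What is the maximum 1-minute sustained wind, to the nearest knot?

ΔP = 1013 − 874 = 139 hPa.
139^0.613 ≈ 20.591.
V ≈ 6.2 × 20.591 ≈ 127.7 kt.

128 kt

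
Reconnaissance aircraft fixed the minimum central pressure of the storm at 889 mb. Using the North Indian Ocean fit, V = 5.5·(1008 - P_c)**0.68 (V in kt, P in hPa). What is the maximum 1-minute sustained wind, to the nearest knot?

142 kt

ΔP = 1008 − 889 = 119 mb.
119^0.68 ≈ 25.785.
V ≈ 5.5 × 25.785 ≈ 141.8 kt.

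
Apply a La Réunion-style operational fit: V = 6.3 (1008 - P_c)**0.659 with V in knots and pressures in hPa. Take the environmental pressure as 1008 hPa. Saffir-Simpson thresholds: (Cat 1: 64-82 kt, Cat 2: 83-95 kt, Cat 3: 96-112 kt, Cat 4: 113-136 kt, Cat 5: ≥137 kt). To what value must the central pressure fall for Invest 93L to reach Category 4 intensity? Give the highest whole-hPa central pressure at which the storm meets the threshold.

928 hPa

Category 4 begins at V = 113 kt.
Required ΔP = (113/6.3)^(1/0.659) = 17.937^1.517 ≈ 79.89 hPa.
P_c ≤ 1008 − 79.89 = 928.11, so the highest integer P_c is 928 hPa.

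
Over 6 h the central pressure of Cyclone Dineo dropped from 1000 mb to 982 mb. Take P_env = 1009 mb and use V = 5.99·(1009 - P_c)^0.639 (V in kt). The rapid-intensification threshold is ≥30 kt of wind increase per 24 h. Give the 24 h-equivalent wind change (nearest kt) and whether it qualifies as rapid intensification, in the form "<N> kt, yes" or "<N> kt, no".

99 kt, yes

V₁: ΔP = 9, V ≈ 5.99 × 9^0.639 ≈ 24.39 kt.
V₂: ΔP = 27, V ≈ 5.99 × 27^0.639 ≈ 49.21 kt.
ΔV over 6 h = 24.82 kt → 24 h equivalent = 24.82 × 24/6 ≈ 99.28 kt.
99 kt ≥ 30 kt ⇒ rapid intensification.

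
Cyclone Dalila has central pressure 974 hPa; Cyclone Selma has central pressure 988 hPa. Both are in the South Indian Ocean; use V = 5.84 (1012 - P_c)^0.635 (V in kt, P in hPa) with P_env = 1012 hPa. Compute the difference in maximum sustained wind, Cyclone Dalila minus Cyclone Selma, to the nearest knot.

Cyclone Dalila: ΔP = 38; V ≈ 5.84 × 38^0.635 ≈ 58.83 kt.
Cyclone Selma: ΔP = 24; V ≈ 5.84 × 24^0.635 ≈ 43.94 kt.
Difference ≈ 58.83 − 43.94 = 14.89 → 15 kt.

15 kt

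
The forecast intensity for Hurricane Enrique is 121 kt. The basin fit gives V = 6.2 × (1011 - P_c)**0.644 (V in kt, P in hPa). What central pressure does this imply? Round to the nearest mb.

ΔP = (V / 6.2)^(1/0.644) = (121/6.2)^1.553.
121/6.2 = 19.516; 19.516^1.553 ≈ 100.86 mb.
P_c = 1011 − 100.86 = 910.14 ≈ 910 mb.

910 mb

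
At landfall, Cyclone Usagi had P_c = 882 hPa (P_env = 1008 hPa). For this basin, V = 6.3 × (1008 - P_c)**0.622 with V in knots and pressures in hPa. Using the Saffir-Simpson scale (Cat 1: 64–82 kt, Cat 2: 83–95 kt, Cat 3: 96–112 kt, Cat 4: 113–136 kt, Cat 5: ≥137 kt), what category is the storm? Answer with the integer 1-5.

ΔP = 1008 − 882 = 126 hPa.
V ≈ 6.3 × 126^0.622 = 6.3 × 20.25 ≈ 128 kt.
128 kt falls in the Category 4 band.

4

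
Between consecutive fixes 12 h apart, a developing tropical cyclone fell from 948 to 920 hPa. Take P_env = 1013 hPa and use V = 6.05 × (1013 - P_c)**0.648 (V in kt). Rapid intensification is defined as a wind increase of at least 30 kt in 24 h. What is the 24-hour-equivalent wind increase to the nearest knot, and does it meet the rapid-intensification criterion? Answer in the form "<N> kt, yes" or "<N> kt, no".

47 kt, yes

V₁: ΔP = 65, V ≈ 6.05 × 65^0.648 ≈ 90.47 kt.
V₂: ΔP = 93, V ≈ 6.05 × 93^0.648 ≈ 114.11 kt.
ΔV over 12 h = 23.64 kt → 24 h equivalent = 23.64 × 24/12 ≈ 47.28 kt.
47 kt ≥ 30 kt ⇒ rapid intensification.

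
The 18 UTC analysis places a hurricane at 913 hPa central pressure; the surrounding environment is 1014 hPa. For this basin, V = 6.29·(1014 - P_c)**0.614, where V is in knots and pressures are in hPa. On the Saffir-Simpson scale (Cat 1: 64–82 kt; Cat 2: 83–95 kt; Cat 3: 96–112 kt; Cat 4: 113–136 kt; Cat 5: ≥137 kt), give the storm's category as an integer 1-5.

ΔP = 1014 − 913 = 101 hPa.
V ≈ 6.29 × 101^0.614 = 6.29 × 17.01 ≈ 107 kt.
107 kt falls in the Category 3 band.

3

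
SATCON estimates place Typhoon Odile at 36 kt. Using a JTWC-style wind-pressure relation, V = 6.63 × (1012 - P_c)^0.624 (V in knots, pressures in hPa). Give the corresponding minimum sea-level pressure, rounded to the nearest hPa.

997 hPa

ΔP = (V / 6.63)^(1/0.624) = (36/6.63)^1.603.
36/6.63 = 5.430; 5.430^1.603 ≈ 15.05 hPa.
P_c = 1012 − 15.05 = 996.95 ≈ 997 hPa.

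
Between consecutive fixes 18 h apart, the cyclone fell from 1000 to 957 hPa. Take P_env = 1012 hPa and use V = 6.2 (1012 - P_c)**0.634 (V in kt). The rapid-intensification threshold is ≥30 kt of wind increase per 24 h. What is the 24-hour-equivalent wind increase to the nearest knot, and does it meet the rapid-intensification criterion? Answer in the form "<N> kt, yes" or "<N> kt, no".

V₁: ΔP = 12, V ≈ 6.2 × 12^0.634 ≈ 29.96 kt.
V₂: ΔP = 55, V ≈ 6.2 × 55^0.634 ≈ 78.67 kt.
ΔV over 18 h = 48.71 kt → 24 h equivalent = 48.71 × 24/18 ≈ 64.95 kt.
65 kt ≥ 30 kt ⇒ rapid intensification.

65 kt, yes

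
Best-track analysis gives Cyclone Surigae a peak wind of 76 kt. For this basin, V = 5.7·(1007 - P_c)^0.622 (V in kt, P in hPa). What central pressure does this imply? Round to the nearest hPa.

943 hPa

ΔP = (V / 5.7)^(1/0.622) = (76/5.7)^1.608.
76/5.7 = 13.333; 13.333^1.608 ≈ 64.36 hPa.
P_c = 1007 − 64.36 = 942.64 ≈ 943 hPa.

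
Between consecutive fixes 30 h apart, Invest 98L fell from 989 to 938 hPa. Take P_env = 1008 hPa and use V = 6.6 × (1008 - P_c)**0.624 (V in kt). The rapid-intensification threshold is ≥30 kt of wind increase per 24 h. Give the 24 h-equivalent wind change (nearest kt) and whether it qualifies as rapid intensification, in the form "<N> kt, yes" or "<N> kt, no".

42 kt, yes

V₁: ΔP = 19, V ≈ 6.6 × 19^0.624 ≈ 41.45 kt.
V₂: ΔP = 70, V ≈ 6.6 × 70^0.624 ≈ 93.52 kt.
ΔV over 30 h = 52.07 kt → 24 h equivalent = 52.07 × 24/30 ≈ 41.66 kt.
42 kt ≥ 30 kt ⇒ rapid intensification.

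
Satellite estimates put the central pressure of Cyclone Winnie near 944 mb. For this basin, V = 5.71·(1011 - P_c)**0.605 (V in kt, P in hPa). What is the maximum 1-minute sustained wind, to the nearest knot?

73 kt

ΔP = 1011 − 944 = 67 mb.
67^0.605 ≈ 12.728.
V ≈ 5.71 × 12.728 ≈ 72.7 kt.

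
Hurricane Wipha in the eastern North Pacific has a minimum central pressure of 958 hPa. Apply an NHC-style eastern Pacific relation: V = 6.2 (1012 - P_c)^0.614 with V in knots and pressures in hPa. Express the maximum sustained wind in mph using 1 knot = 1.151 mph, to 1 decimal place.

ΔP = 1012 − 958 = 54 hPa.
V ≈ 6.2 × 54^0.614 = 6.2 × 11.579 ≈ 71.793 kt.
71.793 × 1.151 ≈ 82.63 mph → 82.6 mph.

82.6 mph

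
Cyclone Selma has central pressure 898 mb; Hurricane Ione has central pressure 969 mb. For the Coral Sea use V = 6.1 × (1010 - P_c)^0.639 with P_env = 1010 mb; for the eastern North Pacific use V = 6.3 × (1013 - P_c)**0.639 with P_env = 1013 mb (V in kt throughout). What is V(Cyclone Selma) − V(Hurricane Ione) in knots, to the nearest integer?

54 kt

Cyclone Selma: ΔP = 112; V ≈ 6.1 × 112^0.639 ≈ 124.39 kt.
Hurricane Ione: ΔP = 44; V ≈ 6.3 × 44^0.639 ≈ 70.71 kt.
Difference ≈ 124.39 − 70.71 = 53.68 → 54 kt.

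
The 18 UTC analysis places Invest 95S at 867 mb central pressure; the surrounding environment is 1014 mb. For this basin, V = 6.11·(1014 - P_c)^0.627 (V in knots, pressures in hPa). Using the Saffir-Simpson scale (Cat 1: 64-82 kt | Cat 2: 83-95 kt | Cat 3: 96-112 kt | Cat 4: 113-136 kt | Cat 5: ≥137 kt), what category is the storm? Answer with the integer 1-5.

5

ΔP = 1014 − 867 = 147 mb.
V ≈ 6.11 × 147^0.627 = 6.11 × 22.85 ≈ 140 kt.
140 kt falls in the Category 5 band.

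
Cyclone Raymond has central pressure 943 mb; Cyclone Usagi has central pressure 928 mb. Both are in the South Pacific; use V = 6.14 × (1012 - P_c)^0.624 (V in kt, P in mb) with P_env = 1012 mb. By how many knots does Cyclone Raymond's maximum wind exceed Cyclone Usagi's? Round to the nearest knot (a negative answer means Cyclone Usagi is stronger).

-11 kt

Cyclone Raymond: ΔP = 69; V ≈ 6.14 × 69^0.624 ≈ 86.22 kt.
Cyclone Usagi: ΔP = 84; V ≈ 6.14 × 84^0.624 ≈ 97.48 kt.
Difference ≈ 86.22 − 97.48 = -11.26 → -11 kt.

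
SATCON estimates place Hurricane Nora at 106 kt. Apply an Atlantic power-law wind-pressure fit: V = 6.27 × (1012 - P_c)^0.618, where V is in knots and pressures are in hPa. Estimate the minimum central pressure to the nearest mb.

915 mb

ΔP = (V / 6.27)^(1/0.618) = (106/6.27)^1.618.
106/6.27 = 16.906; 16.906^1.618 ≈ 97.08 mb.
P_c = 1012 − 97.08 = 914.92 ≈ 915 mb.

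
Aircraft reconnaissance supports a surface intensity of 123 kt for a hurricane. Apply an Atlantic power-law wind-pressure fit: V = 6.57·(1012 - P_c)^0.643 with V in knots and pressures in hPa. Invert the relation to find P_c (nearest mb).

917 mb

ΔP = (V / 6.57)^(1/0.643) = (123/6.57)^1.555.
123/6.57 = 18.721; 18.721^1.555 ≈ 95.23 mb.
P_c = 1012 − 95.23 = 916.77 ≈ 917 mb.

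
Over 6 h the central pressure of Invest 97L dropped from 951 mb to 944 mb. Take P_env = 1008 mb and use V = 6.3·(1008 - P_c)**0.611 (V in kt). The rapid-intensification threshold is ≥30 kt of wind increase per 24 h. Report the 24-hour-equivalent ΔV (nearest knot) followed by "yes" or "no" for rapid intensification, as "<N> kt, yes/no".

22 kt, no

V₁: ΔP = 57, V ≈ 6.3 × 57^0.611 ≈ 74.50 kt.
V₂: ΔP = 64, V ≈ 6.3 × 64^0.611 ≈ 79.97 kt.
ΔV over 6 h = 5.47 kt → 24 h equivalent = 5.47 × 24/6 ≈ 21.88 kt.
22 kt < 30 kt ⇒ not rapid intensification.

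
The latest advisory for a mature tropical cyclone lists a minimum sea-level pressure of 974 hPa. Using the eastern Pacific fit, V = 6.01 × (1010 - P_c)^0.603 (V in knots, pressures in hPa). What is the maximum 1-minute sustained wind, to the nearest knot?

ΔP = 1010 − 974 = 36 hPa.
36^0.603 ≈ 8.679.
V ≈ 6.01 × 8.679 ≈ 52.2 kt.

52 kt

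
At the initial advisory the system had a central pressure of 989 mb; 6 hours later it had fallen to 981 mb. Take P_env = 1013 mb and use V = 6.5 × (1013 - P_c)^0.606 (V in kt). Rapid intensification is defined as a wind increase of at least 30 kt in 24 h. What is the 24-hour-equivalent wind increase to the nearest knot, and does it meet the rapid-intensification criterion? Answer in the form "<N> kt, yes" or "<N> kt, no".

V₁: ΔP = 24, V ≈ 6.5 × 24^0.606 ≈ 44.60 kt.
V₂: ΔP = 32, V ≈ 6.5 × 32^0.606 ≈ 53.09 kt.
ΔV over 6 h = 8.49 kt → 24 h equivalent = 8.49 × 24/6 ≈ 33.96 kt.
34 kt ≥ 30 kt ⇒ rapid intensification.

34 kt, yes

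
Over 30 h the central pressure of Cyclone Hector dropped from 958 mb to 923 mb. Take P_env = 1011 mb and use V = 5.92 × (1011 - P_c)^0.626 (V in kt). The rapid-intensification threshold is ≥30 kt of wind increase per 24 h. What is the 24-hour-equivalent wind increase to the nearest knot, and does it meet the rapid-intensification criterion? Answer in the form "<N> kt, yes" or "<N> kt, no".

V₁: ΔP = 53, V ≈ 5.92 × 53^0.626 ≈ 71.08 kt.
V₂: ΔP = 88, V ≈ 5.92 × 88^0.626 ≈ 97.63 kt.
ΔV over 30 h = 26.55 kt → 24 h equivalent = 26.55 × 24/30 ≈ 21.24 kt.
21 kt < 30 kt ⇒ not rapid intensification.

21 kt, no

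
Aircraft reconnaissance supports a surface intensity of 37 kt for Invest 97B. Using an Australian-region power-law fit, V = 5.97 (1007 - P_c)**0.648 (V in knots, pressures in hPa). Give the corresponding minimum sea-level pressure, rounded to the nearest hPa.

990 hPa

ΔP = (V / 5.97)^(1/0.648) = (37/5.97)^1.543.
37/5.97 = 6.198; 6.198^1.543 ≈ 16.69 hPa.
P_c = 1007 − 16.69 = 990.31 ≈ 990 hPa.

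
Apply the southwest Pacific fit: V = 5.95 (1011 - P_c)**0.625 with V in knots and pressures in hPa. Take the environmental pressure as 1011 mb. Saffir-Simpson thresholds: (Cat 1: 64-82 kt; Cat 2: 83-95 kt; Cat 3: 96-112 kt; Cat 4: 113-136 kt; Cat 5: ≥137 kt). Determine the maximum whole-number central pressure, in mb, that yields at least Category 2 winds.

Category 2 begins at V = 83 kt.
Required ΔP = (83/5.95)^(1/0.625) = 13.950^1.600 ≈ 67.81 mb.
P_c ≤ 1011 − 67.81 = 943.19, so the highest integer P_c is 943 mb.

943 mb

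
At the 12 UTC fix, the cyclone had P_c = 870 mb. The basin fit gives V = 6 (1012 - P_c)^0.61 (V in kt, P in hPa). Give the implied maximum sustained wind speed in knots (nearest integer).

123 kt

ΔP = 1012 − 870 = 142 mb.
142^0.61 ≈ 20.554.
V ≈ 6 × 20.554 ≈ 123.3 kt.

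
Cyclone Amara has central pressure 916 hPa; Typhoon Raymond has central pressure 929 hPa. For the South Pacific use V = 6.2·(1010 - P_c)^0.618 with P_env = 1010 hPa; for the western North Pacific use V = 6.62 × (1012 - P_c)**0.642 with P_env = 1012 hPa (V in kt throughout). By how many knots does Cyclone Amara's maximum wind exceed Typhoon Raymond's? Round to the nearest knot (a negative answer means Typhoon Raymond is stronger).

Cyclone Amara: ΔP = 94; V ≈ 6.2 × 94^0.618 ≈ 102.75 kt.
Typhoon Raymond: ΔP = 83; V ≈ 6.62 × 83^0.642 ≈ 112.96 kt.
Difference ≈ 102.75 − 112.96 = -10.21 → -10 kt.

-10 kt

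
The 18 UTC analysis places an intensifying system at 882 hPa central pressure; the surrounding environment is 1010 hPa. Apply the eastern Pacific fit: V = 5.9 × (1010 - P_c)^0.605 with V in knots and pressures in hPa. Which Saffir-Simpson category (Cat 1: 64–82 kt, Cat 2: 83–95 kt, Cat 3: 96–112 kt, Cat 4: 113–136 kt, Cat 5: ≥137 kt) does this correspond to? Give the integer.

3

ΔP = 1010 − 882 = 128 hPa.
V ≈ 5.9 × 128^0.605 = 5.9 × 18.83 ≈ 111 kt.
111 kt falls in the Category 3 band.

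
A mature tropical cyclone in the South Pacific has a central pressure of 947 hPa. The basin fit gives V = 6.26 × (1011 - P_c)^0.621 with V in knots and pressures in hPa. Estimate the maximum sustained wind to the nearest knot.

ΔP = 1011 − 947 = 64 hPa.
64^0.621 ≈ 13.232.
V ≈ 6.26 × 13.232 ≈ 82.8 kt.

83 kt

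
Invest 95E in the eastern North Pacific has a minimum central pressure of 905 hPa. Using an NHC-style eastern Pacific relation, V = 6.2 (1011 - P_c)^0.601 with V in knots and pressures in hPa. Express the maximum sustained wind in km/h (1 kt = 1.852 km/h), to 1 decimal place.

ΔP = 1011 − 905 = 106 hPa.
V ≈ 6.2 × 106^0.601 = 6.2 × 16.490 ≈ 102.235 kt.
102.235 × 1.852 ≈ 189.34 km/h → 189.3 km/h.

189.3 km/h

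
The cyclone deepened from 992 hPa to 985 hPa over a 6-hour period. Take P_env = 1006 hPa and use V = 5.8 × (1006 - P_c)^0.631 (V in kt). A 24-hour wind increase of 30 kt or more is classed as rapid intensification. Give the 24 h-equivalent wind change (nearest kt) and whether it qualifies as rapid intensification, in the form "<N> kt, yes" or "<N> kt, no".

V₁: ΔP = 14, V ≈ 5.8 × 14^0.631 ≈ 30.66 kt.
V₂: ΔP = 21, V ≈ 5.8 × 21^0.631 ≈ 39.60 kt.
ΔV over 6 h = 8.94 kt → 24 h equivalent = 8.94 × 24/6 ≈ 35.76 kt.
36 kt ≥ 30 kt ⇒ rapid intensification.

36 kt, yes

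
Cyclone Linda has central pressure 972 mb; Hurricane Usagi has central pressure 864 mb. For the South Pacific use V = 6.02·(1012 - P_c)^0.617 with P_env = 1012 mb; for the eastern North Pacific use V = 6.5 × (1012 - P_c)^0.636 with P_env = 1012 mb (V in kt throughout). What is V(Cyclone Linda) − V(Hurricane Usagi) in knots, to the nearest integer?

Cyclone Linda: ΔP = 40; V ≈ 6.02 × 40^0.617 ≈ 58.62 kt.
Hurricane Usagi: ΔP = 148; V ≈ 6.5 × 148^0.636 ≈ 156.03 kt.
Difference ≈ 58.62 − 156.03 = -97.41 → -97 kt.

-97 kt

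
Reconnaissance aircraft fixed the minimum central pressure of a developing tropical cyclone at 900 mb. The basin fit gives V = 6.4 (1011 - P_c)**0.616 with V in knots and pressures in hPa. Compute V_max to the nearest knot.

ΔP = 1011 − 900 = 111 mb.
111^0.616 ≈ 18.194.
V ≈ 6.4 × 18.194 ≈ 116.4 kt.

116 kt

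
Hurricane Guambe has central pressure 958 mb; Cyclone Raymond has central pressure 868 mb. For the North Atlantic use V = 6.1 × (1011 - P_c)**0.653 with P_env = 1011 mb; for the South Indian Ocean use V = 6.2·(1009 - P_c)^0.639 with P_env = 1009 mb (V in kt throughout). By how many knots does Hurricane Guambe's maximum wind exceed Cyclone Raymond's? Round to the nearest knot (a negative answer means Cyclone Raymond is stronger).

Hurricane Guambe: ΔP = 53; V ≈ 6.1 × 53^0.653 ≈ 81.52 kt.
Cyclone Raymond: ΔP = 141; V ≈ 6.2 × 141^0.639 ≈ 146.47 kt.
Difference ≈ 81.52 − 146.47 = -64.95 → -65 kt.

-65 kt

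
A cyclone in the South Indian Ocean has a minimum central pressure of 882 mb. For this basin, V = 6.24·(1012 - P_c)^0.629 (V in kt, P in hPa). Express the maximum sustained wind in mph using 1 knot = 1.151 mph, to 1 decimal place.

ΔP = 1012 − 882 = 130 mb.
V ≈ 6.24 × 130^0.629 = 6.24 × 21.363 ≈ 133.308 kt.
133.308 × 1.151 ≈ 153.44 mph → 153.4 mph.

153.4 mph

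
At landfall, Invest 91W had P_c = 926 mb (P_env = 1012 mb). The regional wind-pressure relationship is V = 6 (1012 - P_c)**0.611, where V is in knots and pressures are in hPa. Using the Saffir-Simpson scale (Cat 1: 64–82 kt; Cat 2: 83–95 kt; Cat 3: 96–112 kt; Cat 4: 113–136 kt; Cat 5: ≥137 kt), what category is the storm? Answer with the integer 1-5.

2

ΔP = 1012 − 926 = 86 mb.
V ≈ 6 × 86^0.611 = 6 × 15.20 ≈ 91 kt.
91 kt falls in the Category 2 band.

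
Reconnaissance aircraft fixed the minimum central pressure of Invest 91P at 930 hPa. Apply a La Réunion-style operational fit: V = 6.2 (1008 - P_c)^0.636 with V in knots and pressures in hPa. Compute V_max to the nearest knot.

99 kt

ΔP = 1008 − 930 = 78 hPa.
78^0.636 ≈ 15.972.
V ≈ 6.2 × 15.972 ≈ 99.0 kt.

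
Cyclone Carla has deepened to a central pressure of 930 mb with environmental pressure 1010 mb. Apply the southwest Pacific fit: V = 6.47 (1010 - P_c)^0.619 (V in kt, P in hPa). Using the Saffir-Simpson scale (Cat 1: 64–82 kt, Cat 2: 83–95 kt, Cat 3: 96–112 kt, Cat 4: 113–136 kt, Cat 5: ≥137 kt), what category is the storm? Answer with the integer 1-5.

ΔP = 1010 − 930 = 80 mb.
V ≈ 6.47 × 80^0.619 = 6.47 × 15.07 ≈ 97 kt.
97 kt falls in the Category 3 band.

3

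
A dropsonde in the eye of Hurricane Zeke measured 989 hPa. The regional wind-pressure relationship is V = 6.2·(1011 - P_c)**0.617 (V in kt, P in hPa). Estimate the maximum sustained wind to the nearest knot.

ΔP = 1011 − 989 = 22 hPa.
22^0.617 ≈ 6.734.
V ≈ 6.2 × 6.734 ≈ 41.8 kt.

42 kt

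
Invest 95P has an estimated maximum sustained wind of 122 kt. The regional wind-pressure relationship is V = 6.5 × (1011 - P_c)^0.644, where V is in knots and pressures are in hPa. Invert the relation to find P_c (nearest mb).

916 mb

ΔP = (V / 6.5)^(1/0.644) = (122/6.5)^1.553.
122/6.5 = 18.769; 18.769^1.553 ≈ 94.93 mb.
P_c = 1011 − 94.93 = 916.07 ≈ 916 mb.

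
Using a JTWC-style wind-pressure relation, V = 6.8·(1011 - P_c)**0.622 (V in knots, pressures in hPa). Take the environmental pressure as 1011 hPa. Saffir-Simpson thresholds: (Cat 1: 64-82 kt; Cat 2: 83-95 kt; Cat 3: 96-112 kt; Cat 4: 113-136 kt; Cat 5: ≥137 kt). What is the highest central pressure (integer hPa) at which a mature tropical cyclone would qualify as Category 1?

974 hPa

Category 1 begins at V = 64 kt.
Required ΔP = (64/6.8)^(1/0.622) = 9.412^1.608 ≈ 36.76 hPa.
P_c ≤ 1011 − 36.76 = 974.24, so the highest integer P_c is 974 hPa.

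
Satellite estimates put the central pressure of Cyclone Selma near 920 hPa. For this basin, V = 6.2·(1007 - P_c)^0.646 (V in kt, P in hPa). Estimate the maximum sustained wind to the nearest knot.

ΔP = 1007 − 920 = 87 hPa.
87^0.646 ≈ 17.903.
V ≈ 6.2 × 17.903 ≈ 111.0 kt.

111 kt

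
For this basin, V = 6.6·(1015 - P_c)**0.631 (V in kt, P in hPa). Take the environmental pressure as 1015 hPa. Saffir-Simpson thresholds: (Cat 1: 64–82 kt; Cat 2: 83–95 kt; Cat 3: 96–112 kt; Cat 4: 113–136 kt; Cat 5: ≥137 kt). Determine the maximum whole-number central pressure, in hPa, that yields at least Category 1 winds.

978 hPa

Category 1 begins at V = 64 kt.
Required ΔP = (64/6.6)^(1/0.631) = 9.697^1.585 ≈ 36.61 hPa.
P_c ≤ 1015 − 36.61 = 978.39, so the highest integer P_c is 978 hPa.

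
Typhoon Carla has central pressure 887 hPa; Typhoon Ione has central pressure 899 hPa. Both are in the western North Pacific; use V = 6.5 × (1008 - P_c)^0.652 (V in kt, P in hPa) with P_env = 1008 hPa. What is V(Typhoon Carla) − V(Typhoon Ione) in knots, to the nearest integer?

10 kt

Typhoon Carla: ΔP = 121; V ≈ 6.5 × 121^0.652 ≈ 148.21 kt.
Typhoon Ione: ΔP = 109; V ≈ 6.5 × 109^0.652 ≈ 138.46 kt.
Difference ≈ 148.21 − 138.46 = 9.75 → 10 kt.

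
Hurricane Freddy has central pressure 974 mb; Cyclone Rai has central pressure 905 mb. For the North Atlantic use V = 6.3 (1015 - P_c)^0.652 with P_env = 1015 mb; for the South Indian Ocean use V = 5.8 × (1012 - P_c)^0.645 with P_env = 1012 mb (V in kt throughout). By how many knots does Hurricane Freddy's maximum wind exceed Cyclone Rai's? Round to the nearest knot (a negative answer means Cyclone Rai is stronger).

-47 kt

Hurricane Freddy: ΔP = 41; V ≈ 6.3 × 41^0.652 ≈ 70.94 kt.
Cyclone Rai: ΔP = 107; V ≈ 5.8 × 107^0.645 ≈ 118.14 kt.
Difference ≈ 70.94 − 118.14 = -47.20 → -47 kt.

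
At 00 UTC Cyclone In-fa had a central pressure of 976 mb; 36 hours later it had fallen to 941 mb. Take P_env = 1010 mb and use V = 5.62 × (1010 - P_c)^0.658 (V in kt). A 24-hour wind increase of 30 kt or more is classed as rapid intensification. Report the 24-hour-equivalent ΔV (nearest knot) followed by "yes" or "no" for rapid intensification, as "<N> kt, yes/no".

23 kt, no

V₁: ΔP = 34, V ≈ 5.62 × 34^0.658 ≈ 57.21 kt.
V₂: ΔP = 69, V ≈ 5.62 × 69^0.658 ≈ 91.14 kt.
ΔV over 36 h = 33.93 kt → 24 h equivalent = 33.93 × 24/36 ≈ 22.62 kt.
23 kt < 30 kt ⇒ not rapid intensification.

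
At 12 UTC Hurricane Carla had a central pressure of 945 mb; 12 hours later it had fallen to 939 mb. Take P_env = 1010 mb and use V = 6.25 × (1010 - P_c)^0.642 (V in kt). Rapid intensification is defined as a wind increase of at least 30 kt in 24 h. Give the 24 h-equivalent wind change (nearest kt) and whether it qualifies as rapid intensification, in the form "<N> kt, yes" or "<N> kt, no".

11 kt, no

V₁: ΔP = 65, V ≈ 6.25 × 65^0.642 ≈ 91.15 kt.
V₂: ΔP = 71, V ≈ 6.25 × 71^0.642 ≈ 96.47 kt.
ΔV over 12 h = 5.32 kt → 24 h equivalent = 5.32 × 24/12 ≈ 10.64 kt.
11 kt < 30 kt ⇒ not rapid intensification.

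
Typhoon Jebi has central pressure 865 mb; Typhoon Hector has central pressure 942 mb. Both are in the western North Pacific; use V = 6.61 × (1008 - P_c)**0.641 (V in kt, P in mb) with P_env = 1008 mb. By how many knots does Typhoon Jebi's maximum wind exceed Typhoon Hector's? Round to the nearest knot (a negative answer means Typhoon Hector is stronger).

62 kt

Typhoon Jebi: ΔP = 143; V ≈ 6.61 × 143^0.641 ≈ 159.14 kt.
Typhoon Hector: ΔP = 66; V ≈ 6.61 × 66^0.641 ≈ 96.95 kt.
Difference ≈ 159.14 − 96.95 = 62.19 → 62 kt.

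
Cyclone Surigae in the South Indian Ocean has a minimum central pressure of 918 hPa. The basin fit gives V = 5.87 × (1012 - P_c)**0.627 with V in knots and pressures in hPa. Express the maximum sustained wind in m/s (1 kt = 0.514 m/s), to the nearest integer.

52 m/s

ΔP = 1012 − 918 = 94 hPa.
V ≈ 5.87 × 94^0.627 = 5.87 × 17.264 ≈ 101.342 kt.
101.342 × 0.514 ≈ 52.09 m/s → 52 m/s.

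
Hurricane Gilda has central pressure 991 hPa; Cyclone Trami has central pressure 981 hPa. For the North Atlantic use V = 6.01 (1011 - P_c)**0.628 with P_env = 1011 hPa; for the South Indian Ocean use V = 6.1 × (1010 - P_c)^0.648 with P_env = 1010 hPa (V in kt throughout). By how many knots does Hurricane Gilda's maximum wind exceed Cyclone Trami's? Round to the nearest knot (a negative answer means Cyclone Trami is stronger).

Hurricane Gilda: ΔP = 20; V ≈ 6.01 × 20^0.628 ≈ 39.44 kt.
Cyclone Trami: ΔP = 29; V ≈ 6.1 × 29^0.648 ≈ 54.07 kt.
Difference ≈ 39.44 − 54.07 = -14.63 → -15 kt.

-15 kt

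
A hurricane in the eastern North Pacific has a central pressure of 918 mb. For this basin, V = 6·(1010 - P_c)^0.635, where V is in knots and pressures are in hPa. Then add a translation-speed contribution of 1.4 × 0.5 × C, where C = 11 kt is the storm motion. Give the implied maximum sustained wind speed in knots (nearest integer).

ΔP = 1010 − 918 = 92 mb.
92^0.635 ≈ 17.661.
V ≈ 6 × 17.661 ≈ 106.0 kt.
Translation term: 1.4 × 0.5 × 11 = 7.7 kt.
Corrected V ≈ 113.7 kt → 114 kt.

114 kt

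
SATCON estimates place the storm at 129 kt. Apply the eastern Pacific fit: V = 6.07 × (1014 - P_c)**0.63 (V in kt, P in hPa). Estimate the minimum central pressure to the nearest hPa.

ΔP = (V / 6.07)^(1/0.63) = (129/6.07)^1.587.
129/6.07 = 21.252; 21.252^1.587 ≈ 127.93 hPa.
P_c = 1014 − 127.93 = 886.07 ≈ 886 hPa.

886 hPa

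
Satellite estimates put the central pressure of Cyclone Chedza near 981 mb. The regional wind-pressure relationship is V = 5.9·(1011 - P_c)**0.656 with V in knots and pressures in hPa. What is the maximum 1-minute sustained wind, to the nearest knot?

55 kt

ΔP = 1011 − 981 = 30 mb.
30^0.656 ≈ 9.311.
V ≈ 5.9 × 9.311 ≈ 54.9 kt.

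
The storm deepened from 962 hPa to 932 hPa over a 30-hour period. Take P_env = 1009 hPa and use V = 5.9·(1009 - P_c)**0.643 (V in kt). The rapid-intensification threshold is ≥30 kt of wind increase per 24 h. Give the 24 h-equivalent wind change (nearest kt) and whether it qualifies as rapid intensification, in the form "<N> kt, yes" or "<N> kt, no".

V₁: ΔP = 47, V ≈ 5.9 × 47^0.643 ≈ 70.15 kt.
V₂: ΔP = 77, V ≈ 5.9 × 77^0.643 ≈ 96.35 kt.
ΔV over 30 h = 26.20 kt → 24 h equivalent = 26.20 × 24/30 ≈ 20.96 kt.
21 kt < 30 kt ⇒ not rapid intensification.

21 kt, no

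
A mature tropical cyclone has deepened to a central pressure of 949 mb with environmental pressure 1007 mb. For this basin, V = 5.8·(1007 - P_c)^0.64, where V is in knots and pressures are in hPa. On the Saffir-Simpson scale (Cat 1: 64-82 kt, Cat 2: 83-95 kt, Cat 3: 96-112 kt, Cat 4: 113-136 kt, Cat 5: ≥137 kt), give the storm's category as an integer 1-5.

1

ΔP = 1007 − 949 = 58 mb.
V ≈ 5.8 × 58^0.64 = 5.8 × 13.45 ≈ 78 kt.
78 kt falls in the Category 1 band.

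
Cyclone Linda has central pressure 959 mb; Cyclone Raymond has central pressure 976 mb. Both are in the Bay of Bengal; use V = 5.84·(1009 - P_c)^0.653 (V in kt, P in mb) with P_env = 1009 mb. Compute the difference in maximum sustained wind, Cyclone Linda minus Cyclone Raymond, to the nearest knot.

Cyclone Linda: ΔP = 50; V ≈ 5.84 × 50^0.653 ≈ 75.13 kt.
Cyclone Raymond: ΔP = 33; V ≈ 5.84 × 33^0.653 ≈ 57.28 kt.
Difference ≈ 75.13 − 57.28 = 17.85 → 18 kt.

18 kt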